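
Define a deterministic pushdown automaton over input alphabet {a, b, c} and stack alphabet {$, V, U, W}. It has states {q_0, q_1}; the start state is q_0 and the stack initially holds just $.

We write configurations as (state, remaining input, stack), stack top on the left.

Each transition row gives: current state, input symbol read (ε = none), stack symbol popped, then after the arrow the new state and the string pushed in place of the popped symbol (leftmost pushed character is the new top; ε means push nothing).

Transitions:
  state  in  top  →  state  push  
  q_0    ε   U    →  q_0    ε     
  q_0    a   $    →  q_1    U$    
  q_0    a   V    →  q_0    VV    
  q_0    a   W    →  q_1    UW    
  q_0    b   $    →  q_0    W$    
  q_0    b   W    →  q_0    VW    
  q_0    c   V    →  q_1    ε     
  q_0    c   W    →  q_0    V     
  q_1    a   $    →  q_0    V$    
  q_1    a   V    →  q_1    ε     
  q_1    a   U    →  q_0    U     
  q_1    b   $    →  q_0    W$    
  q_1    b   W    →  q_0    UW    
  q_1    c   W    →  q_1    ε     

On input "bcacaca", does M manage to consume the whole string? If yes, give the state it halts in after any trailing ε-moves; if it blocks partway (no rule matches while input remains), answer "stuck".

(q_0, bcacaca, $)
  read b, top $: go to q_0, push W$ → (q_0, cacaca, W$)
  read c, top W: go to q_0, push V → (q_0, acaca, V$)
  read a, top V: go to q_0, push VV → (q_0, caca, VV$)
  read c, top V: go to q_1, push ε → (q_1, aca, V$)
  read a, top V: go to q_1, push ε → (q_1, ca, $)
No transition for (q_1, c, top $); M blocks with input ca remaining.

stuck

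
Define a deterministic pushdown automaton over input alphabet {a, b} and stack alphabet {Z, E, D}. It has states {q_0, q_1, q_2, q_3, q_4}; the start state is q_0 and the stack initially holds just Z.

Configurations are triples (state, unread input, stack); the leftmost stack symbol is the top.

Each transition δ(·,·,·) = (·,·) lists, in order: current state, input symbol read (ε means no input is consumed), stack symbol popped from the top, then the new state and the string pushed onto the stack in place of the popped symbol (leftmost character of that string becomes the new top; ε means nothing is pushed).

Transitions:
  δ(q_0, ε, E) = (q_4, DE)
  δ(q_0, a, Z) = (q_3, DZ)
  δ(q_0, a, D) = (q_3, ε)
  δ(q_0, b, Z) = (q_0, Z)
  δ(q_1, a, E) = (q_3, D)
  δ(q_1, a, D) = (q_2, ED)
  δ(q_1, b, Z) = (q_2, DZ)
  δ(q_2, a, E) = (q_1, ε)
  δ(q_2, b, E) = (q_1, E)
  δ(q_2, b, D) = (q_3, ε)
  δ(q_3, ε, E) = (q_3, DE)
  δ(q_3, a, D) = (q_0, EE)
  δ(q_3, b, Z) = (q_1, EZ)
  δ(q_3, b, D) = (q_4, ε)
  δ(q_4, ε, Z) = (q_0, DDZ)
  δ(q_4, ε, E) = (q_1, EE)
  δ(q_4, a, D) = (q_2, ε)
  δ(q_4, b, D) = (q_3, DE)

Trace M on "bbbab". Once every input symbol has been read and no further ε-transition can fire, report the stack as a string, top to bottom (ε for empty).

(q_0, bbbab, Z) ⊢ (q_0, bbab, Z) ⊢ (q_0, bab, Z) ⊢ (q_0, ab, Z) ⊢ (q_3, b, DZ) ⊢ (q_4, ε, Z) ⊢ (q_0, ε, DDZ)
All input consumed in state q_0 with stack DDZ.

DDZ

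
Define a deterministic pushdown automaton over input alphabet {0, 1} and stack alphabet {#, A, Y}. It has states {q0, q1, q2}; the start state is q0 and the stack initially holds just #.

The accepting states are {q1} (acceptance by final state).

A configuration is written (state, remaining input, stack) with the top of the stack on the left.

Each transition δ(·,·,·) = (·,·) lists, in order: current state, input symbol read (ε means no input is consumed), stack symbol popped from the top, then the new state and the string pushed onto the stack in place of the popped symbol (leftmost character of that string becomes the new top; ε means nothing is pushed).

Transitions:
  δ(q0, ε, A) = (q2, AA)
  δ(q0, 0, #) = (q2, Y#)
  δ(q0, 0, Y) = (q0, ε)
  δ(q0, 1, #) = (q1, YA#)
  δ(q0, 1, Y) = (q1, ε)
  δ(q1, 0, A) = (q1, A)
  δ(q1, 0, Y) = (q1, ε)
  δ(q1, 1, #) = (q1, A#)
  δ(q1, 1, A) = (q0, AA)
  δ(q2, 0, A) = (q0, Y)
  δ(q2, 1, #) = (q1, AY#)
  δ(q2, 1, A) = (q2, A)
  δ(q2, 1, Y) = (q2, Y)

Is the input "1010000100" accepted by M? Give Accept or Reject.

(q0, 1010000100, #)
  read 1, top #: go to q1, push YA# → (q1, 010000100, YA#)
  read 0, top Y: go to q1, push ε → (q1, 10000100, A#)
  read 1, top A: go to q0, push AA → (q0, 0000100, AA#)
  ε-move, top A: go to q2, push AA → (q2, 0000100, AAA#)
  read 0, top A: go to q0, push Y → (q0, 000100, YAA#)
  read 0, top Y: go to q0, push ε → (q0, 00100, AA#)
  ε-move, top A: go to q2, push AA → (q2, 00100, AAA#)
  read 0, top A: go to q0, push Y → (q0, 0100, YAA#)
  read 0, top Y: go to q0, push ε → (q0, 100, AA#)
  ε-move, top A: go to q2, push AA → (q2, 100, AAA#)
  read 1, top A: go to q2, push A → (q2, 00, AAA#)
  read 0, top A: go to q0, push Y → (q0, 0, YAA#)
  read 0, top Y: go to q0, push ε → (q0, ε, AA#)
  ε-move, top A: go to q2, push AA → (q2, ε, AAA#)
All input consumed; state q2 ∉ F and no further ε-move applies.

Reject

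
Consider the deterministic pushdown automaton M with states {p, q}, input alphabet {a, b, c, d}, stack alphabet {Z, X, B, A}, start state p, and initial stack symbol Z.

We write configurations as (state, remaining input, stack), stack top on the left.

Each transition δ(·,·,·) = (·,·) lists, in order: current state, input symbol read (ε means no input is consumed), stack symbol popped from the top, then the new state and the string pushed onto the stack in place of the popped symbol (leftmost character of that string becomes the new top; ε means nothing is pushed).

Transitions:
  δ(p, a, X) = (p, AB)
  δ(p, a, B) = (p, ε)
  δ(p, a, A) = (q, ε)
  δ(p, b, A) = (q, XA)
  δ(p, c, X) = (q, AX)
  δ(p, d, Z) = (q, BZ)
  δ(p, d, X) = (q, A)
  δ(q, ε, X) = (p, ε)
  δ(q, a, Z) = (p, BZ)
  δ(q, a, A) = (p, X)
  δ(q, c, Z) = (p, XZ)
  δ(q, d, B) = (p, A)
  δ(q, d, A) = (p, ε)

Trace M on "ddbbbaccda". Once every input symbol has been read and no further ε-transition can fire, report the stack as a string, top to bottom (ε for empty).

(p, ddbbbaccda, Z)
  read d, top Z: go to q, push BZ → (q, dbbbaccda, BZ)
  read d, top B: go to p, push A → (p, bbbaccda, AZ)
  read b, top A: go to q, push XA → (q, bbaccda, XAZ)
  ε-move, top X: go to p, push ε → (p, bbaccda, AZ)
  read b, top A: go to q, push XA → (q, baccda, XAZ)
  ε-move, top X: go to p, push ε → (p, baccda, AZ)
  read b, top A: go to q, push XA → (q, accda, XAZ)
  ε-move, top X: go to p, push ε → (p, accda, AZ)
  read a, top A: go to q, push ε → (q, ccda, Z)
  read c, top Z: go to p, push XZ → (p, cda, XZ)
  read c, top X: go to q, push AX → (q, da, AXZ)
  read d, top A: go to p, push ε → (p, a, XZ)
  read a, top X: go to p, push AB → (p, ε, ABZ)
All input consumed in state p with stack ABZ.

ABZ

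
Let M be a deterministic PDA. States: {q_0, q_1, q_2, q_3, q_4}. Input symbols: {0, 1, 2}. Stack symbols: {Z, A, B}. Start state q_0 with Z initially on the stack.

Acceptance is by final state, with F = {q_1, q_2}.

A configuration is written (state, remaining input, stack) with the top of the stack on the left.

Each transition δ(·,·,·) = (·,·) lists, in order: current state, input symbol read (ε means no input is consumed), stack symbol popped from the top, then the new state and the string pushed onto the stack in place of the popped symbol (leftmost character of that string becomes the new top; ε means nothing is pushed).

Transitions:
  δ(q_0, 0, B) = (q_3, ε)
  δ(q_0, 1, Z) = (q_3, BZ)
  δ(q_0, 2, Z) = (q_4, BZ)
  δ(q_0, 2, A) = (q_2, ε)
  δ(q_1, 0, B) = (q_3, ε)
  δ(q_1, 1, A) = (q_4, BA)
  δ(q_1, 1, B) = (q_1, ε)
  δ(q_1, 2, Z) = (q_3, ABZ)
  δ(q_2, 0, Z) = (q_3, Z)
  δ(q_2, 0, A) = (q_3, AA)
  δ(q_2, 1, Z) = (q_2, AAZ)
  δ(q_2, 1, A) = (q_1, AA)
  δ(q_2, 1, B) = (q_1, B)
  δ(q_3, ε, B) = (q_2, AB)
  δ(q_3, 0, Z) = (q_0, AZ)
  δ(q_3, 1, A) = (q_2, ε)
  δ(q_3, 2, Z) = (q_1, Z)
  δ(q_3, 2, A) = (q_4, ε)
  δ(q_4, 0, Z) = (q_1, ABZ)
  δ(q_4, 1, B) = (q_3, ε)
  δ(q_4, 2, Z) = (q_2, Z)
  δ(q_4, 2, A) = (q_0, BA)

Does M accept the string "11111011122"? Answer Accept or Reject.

(q_0, 11111011122, Z)
  read 1, top Z: go to q_3, push BZ → (q_3, 1111011122, BZ)
  ε-move, top B: go to q_2, push AB → (q_2, 1111011122, ABZ)
  read 1, top A: go to q_1, push AA → (q_1, 111011122, AABZ)
  read 1, top A: go to q_4, push BA → (q_4, 11011122, BAABZ)
  read 1, top B: go to q_3, push ε → (q_3, 1011122, AABZ)
  read 1, top A: go to q_2, push ε → (q_2, 011122, ABZ)
  read 0, top A: go to q_3, push AA → (q_3, 11122, AABZ)
  read 1, top A: go to q_2, push ε → (q_2, 1122, ABZ)
  read 1, top A: go to q_1, push AA → (q_1, 122, AABZ)
  read 1, top A: go to q_4, push BA → (q_4, 22, BAABZ)
No transition applies at (q_4, 22, BAABZ); input not fully consumed.

Reject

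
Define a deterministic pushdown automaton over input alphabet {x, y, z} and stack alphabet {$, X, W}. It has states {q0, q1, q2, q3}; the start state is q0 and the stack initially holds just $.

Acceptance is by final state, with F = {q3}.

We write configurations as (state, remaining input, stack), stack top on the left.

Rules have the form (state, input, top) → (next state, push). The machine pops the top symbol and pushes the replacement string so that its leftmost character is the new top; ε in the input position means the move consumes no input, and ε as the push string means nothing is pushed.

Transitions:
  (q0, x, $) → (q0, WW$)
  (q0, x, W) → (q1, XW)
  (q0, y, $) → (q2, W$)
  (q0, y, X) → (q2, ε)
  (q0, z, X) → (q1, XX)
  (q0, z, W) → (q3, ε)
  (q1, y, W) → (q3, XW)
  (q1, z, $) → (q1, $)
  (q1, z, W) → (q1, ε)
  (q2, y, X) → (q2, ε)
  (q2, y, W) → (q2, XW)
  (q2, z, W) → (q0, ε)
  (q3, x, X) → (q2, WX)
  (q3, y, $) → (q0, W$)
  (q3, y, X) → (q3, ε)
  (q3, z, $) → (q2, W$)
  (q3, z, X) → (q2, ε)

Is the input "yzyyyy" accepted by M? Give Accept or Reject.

(q0, yzyyyy, $) ⊢ (q2, zyyyy, W$) ⊢ (q0, yyyy, $) ⊢ (q2, yyy, W$) ⊢ (q2, yy, XW$) ⊢ (q2, y, W$) ⊢ (q2, ε, XW$)
All input consumed; state q2 ∉ F and no further ε-move applies.

Reject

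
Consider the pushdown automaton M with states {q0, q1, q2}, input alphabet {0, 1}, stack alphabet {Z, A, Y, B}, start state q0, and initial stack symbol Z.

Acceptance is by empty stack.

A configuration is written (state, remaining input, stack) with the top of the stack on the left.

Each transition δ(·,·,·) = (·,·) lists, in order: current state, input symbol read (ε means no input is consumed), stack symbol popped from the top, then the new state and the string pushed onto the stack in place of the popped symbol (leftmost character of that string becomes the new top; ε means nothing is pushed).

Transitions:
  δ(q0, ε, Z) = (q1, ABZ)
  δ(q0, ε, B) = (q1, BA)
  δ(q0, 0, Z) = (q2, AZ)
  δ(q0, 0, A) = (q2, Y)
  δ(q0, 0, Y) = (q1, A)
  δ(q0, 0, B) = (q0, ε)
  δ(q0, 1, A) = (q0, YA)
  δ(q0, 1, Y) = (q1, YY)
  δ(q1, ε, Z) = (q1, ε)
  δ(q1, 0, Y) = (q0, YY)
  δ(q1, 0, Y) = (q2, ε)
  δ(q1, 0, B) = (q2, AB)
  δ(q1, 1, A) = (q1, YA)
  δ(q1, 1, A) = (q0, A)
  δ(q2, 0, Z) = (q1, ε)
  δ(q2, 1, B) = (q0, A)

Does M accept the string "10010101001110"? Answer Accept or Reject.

No computation consumes all input and empties the stack.

Reject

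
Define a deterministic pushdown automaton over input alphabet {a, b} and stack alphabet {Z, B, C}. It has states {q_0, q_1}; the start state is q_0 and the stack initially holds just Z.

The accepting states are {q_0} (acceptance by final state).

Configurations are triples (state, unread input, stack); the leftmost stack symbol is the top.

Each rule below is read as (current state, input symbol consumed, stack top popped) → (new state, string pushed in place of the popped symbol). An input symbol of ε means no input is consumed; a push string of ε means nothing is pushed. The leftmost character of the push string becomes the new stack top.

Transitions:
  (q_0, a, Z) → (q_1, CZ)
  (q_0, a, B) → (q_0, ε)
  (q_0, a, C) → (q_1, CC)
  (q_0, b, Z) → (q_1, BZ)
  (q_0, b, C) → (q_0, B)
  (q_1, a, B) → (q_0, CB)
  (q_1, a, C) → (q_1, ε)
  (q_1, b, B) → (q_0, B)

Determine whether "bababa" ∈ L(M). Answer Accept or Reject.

Reject

(q_0, bababa, Z)
  read b, top Z: go to q_1, push BZ → (q_1, ababa, BZ)
  read a, top B: go to q_0, push CB → (q_0, baba, CBZ)
  read b, top C: go to q_0, push B → (q_0, aba, BBZ)
  read a, top B: go to q_0, push ε → (q_0, ba, BZ)
No transition applies at (q_0, ba, BZ); input not fully consumed.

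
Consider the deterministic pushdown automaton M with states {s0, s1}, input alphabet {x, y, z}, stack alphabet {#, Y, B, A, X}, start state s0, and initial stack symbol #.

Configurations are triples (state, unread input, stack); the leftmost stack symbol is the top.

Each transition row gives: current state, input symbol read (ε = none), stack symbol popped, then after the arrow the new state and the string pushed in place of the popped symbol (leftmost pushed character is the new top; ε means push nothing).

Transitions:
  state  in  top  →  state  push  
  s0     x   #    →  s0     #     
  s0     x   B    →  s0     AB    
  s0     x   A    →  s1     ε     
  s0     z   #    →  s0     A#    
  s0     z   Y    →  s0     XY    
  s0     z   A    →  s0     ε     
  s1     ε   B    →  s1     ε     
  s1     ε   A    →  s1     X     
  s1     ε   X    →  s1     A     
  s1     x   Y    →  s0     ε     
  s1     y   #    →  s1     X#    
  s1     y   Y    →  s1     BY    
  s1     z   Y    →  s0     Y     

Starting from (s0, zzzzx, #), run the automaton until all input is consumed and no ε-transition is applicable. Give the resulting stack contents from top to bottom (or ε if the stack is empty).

(s0, zzzzx, #) ⊢ (s0, zzzx, A#) ⊢ (s0, zzx, #) ⊢ (s0, zx, A#) ⊢ (s0, x, #) ⊢ (s0, ε, #)
All input consumed in state s0 with stack #.

#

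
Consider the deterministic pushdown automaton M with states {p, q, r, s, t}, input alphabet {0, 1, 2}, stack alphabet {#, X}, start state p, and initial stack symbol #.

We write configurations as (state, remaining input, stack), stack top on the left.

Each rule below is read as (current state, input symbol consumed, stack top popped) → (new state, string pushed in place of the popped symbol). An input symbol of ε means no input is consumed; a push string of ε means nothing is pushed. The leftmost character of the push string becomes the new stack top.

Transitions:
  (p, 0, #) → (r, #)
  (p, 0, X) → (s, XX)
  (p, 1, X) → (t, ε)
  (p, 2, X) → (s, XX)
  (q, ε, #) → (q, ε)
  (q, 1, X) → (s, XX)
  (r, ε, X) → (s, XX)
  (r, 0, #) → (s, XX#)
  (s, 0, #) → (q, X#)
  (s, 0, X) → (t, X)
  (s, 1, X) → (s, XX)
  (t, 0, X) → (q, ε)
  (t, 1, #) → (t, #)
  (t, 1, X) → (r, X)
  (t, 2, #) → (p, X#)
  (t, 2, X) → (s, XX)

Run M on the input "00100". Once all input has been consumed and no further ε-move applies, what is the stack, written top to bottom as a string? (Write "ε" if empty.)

(p, 00100, #)
  read 0, top #: go to r, push # → (r, 0100, #)
  read 0, top #: go to s, push XX# → (s, 100, XX#)
  read 1, top X: go to s, push XX → (s, 00, XXX#)
  read 0, top X: go to t, push X → (t, 0, XXX#)
  read 0, top X: go to q, push ε → (q, ε, XX#)
All input consumed in state q with stack XX#.

XX#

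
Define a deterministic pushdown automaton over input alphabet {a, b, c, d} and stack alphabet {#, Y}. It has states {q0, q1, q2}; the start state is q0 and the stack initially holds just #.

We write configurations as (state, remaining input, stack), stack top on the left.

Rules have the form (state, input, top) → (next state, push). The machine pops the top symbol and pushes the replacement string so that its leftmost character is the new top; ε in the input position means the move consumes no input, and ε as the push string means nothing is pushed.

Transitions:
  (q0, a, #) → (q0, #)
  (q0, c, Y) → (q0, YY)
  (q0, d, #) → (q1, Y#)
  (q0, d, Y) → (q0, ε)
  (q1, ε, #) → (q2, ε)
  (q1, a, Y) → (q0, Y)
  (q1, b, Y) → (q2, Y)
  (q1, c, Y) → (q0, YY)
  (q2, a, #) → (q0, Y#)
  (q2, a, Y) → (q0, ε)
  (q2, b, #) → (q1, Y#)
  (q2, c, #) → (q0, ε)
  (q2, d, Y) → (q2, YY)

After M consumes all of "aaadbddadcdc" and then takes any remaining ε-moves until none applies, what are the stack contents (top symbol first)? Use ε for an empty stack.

(q0, aaadbddadcdc, #) ⊢ (q0, aadbddadcdc, #) ⊢ (q0, adbddadcdc, #) ⊢ (q0, dbddadcdc, #) ⊢ (q1, bddadcdc, Y#) ⊢ (q2, ddadcdc, Y#) ⊢ (q2, dadcdc, YY#) ⊢ (q2, adcdc, YYY#) ⊢ (q0, dcdc, YY#) ⊢ (q0, cdc, Y#) ⊢ (q0, dc, YY#) ⊢ (q0, c, Y#) ⊢ (q0, ε, YY#)
All input consumed in state q0 with stack YY#.

YY#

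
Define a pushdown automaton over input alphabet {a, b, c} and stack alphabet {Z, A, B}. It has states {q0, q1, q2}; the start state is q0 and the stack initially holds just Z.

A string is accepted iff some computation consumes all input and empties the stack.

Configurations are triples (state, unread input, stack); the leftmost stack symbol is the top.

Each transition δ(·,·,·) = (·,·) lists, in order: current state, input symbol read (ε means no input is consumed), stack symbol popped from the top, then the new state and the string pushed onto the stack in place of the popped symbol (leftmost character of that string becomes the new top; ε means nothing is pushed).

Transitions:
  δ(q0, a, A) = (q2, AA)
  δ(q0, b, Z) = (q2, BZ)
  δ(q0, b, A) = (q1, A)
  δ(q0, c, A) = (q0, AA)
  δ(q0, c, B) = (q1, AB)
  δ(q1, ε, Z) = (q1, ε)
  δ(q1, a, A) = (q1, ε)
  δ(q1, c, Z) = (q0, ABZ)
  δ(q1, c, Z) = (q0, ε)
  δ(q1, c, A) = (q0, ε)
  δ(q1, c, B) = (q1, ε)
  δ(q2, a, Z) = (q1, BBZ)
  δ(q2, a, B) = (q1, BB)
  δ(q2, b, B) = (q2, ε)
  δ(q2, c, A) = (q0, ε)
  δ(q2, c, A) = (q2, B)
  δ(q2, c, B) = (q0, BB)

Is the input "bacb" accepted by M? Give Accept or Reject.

Reject

No computation consumes all input and empties the stack.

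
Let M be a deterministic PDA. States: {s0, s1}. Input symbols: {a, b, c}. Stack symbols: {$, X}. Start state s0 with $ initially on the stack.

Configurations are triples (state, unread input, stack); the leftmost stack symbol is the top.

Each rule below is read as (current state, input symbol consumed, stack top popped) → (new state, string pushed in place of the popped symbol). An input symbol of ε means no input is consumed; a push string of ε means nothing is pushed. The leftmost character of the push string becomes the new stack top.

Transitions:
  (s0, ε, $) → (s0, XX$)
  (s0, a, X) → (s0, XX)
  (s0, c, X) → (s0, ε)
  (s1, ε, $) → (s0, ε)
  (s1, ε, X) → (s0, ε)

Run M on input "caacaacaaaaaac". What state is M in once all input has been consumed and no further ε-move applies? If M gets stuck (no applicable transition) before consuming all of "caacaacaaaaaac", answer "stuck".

(s0, caacaacaaaaaac, $)
  ε-move, top $: go to s0, push XX$ → (s0, caacaacaaaaaac, XX$)
  read c, top X: go to s0, push ε → (s0, aacaacaaaaaac, X$)
  read a, top X: go to s0, push XX → (s0, acaacaaaaaac, XX$)
  read a, top X: go to s0, push XX → (s0, caacaaaaaac, XXX$)
  read c, top X: go to s0, push ε → (s0, aacaaaaaac, XX$)
  read a, top X: go to s0, push XX → (s0, acaaaaaac, XXX$)
  read a, top X: go to s0, push XX → (s0, caaaaaac, XXXX$)
  read c, top X: go to s0, push ε → (s0, aaaaaac, XXX$)
  read a, top X: go to s0, push XX → (s0, aaaaac, XXXX$)
  read a, top X: go to s0, push XX → (s0, aaaac, XXXXX$)
  read a, top X: go to s0, push XX → (s0, aaac, XXXXXX$)
  read a, top X: go to s0, push XX → (s0, aac, XXXXXXX$)
  read a, top X: go to s0, push XX → (s0, ac, XXXXXXXX$)
  read a, top X: go to s0, push XX → (s0, c, XXXXXXXXX$)
  read c, top X: go to s0, push ε → (s0, ε, XXXXXXXX$)
All input consumed; M is in state s0.

s0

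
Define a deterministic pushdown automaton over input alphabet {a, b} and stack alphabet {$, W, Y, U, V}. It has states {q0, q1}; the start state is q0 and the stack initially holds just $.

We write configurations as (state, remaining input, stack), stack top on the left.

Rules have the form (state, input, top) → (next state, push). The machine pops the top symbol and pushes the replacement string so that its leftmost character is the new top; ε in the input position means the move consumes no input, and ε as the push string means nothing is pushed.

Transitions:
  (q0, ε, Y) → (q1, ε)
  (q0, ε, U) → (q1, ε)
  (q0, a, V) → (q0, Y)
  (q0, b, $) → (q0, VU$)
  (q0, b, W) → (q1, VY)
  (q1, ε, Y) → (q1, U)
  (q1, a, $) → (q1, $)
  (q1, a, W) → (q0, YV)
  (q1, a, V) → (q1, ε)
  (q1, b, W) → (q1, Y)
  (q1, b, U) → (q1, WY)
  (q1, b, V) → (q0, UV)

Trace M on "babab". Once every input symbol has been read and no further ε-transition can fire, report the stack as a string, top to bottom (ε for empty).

(q0, babab, $)
  read b, top $: go to q0, push VU$ → (q0, abab, VU$)
  read a, top V: go to q0, push Y → (q0, bab, YU$)
  ε-move, top Y: go to q1, push ε → (q1, bab, U$)
  read b, top U: go to q1, push WY → (q1, ab, WY$)
  read a, top W: go to q0, push YV → (q0, b, YVY$)
  ε-move, top Y: go to q1, push ε → (q1, b, VY$)
  read b, top V: go to q0, push UV → (q0, ε, UVY$)
  ε-move, top U: go to q1, push ε → (q1, ε, VY$)
All input consumed in state q1 with stack VY$.

VY$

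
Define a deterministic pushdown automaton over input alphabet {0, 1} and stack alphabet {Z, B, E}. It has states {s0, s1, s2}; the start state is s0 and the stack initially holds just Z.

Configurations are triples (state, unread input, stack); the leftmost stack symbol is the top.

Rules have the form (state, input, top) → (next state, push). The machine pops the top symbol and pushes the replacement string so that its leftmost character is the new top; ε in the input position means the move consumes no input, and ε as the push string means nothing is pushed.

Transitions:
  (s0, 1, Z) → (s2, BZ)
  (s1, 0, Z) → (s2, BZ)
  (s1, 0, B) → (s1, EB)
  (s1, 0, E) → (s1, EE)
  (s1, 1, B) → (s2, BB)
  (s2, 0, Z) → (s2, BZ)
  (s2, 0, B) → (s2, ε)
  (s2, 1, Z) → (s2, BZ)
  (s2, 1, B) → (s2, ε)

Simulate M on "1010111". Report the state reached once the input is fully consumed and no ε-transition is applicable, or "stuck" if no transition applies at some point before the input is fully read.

(s0, 1010111, Z)
  read 1, top Z: go to s2, push BZ → (s2, 010111, BZ)
  read 0, top B: go to s2, push ε → (s2, 10111, Z)
  read 1, top Z: go to s2, push BZ → (s2, 0111, BZ)
  read 0, top B: go to s2, push ε → (s2, 111, Z)
  read 1, top Z: go to s2, push BZ → (s2, 11, BZ)
  read 1, top B: go to s2, push ε → (s2, 1, Z)
  read 1, top Z: go to s2, push BZ → (s2, ε, BZ)
All input consumed; M is in state s2.

s2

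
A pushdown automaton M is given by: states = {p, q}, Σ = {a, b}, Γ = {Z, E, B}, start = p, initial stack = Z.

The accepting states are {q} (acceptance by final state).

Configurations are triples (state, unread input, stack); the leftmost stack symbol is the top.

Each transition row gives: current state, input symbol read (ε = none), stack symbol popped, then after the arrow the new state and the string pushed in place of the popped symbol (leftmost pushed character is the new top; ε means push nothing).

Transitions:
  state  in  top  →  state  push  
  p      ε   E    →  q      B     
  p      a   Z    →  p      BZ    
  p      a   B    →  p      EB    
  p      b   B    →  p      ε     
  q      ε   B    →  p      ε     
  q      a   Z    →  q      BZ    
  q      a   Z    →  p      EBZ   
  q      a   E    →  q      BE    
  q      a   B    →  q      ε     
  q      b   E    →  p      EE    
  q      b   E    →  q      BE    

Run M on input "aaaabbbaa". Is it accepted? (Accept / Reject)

No computation consumes all input and reaches a final state.

Reject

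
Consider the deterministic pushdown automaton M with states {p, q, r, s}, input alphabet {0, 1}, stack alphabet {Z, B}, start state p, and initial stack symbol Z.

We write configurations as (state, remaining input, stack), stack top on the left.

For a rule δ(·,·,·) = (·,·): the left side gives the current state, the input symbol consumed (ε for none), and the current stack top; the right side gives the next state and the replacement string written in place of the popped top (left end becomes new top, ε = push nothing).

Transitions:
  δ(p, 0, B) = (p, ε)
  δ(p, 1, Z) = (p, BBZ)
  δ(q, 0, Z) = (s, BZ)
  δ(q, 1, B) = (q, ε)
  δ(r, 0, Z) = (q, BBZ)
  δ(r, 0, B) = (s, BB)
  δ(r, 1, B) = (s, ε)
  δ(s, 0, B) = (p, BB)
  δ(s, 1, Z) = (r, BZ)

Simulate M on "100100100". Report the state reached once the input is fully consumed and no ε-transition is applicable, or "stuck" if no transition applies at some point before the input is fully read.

p

(p, 100100100, Z) ⊢ (p, 00100100, BBZ) ⊢ (p, 0100100, BZ) ⊢ (p, 100100, Z) ⊢ (p, 00100, BBZ) ⊢ (p, 0100, BZ) ⊢ (p, 100, Z) ⊢ (p, 00, BBZ) ⊢ (p, 0, BZ) ⊢ (p, ε, Z)
All input consumed; M is in state p.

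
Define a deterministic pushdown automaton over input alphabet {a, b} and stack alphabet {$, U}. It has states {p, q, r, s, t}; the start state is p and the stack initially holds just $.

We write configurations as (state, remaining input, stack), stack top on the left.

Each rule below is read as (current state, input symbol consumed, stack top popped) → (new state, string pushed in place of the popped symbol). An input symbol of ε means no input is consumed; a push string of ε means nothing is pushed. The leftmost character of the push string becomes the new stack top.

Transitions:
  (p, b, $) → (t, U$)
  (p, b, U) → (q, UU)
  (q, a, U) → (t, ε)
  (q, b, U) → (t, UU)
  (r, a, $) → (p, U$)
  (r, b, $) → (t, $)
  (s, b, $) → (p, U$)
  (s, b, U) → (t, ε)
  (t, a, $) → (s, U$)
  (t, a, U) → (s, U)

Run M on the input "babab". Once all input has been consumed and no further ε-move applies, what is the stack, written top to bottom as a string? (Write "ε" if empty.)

$

(p, babab, $) ⊢ (t, abab, U$) ⊢ (s, bab, U$) ⊢ (t, ab, $) ⊢ (s, b, U$) ⊢ (t, ε, $)
All input consumed in state t with stack $.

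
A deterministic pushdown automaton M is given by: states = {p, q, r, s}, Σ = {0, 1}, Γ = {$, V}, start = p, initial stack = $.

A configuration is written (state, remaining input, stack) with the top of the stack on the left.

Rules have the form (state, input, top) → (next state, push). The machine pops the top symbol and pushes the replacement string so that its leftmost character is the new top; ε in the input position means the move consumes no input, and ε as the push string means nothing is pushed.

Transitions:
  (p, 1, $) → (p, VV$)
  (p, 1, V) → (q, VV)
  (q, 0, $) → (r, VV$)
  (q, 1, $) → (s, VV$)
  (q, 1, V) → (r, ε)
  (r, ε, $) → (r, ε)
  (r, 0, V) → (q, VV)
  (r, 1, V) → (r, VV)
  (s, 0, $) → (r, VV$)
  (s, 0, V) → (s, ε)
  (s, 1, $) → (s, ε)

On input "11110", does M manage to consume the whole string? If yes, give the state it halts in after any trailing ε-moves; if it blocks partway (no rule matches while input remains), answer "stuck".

q

(p, 11110, $)
  read 1, top $: go to p, push VV$ → (p, 1110, VV$)
  read 1, top V: go to q, push VV → (q, 110, VVV$)
  read 1, top V: go to r, push ε → (r, 10, VV$)
  read 1, top V: go to r, push VV → (r, 0, VVV$)
  read 0, top V: go to q, push VV → (q, ε, VVVV$)
All input consumed; M is in state q.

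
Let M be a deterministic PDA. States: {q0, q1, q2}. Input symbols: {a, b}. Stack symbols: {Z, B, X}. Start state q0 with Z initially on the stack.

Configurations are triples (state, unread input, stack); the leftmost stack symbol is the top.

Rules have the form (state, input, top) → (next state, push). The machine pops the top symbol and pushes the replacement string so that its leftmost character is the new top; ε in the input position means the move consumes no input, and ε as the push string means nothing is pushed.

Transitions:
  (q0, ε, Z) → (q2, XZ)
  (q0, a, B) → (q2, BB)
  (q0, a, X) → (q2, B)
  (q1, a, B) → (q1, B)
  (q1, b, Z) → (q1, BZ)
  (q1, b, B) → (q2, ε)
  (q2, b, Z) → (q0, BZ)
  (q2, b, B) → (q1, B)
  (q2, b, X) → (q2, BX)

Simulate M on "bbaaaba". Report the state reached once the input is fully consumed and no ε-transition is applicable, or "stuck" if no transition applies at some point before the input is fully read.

(q0, bbaaaba, Z)
  ε-move, top Z: go to q2, push XZ → (q2, bbaaaba, XZ)
  read b, top X: go to q2, push BX → (q2, baaaba, BXZ)
  read b, top B: go to q1, push B → (q1, aaaba, BXZ)
  read a, top B: go to q1, push B → (q1, aaba, BXZ)
  read a, top B: go to q1, push B → (q1, aba, BXZ)
  read a, top B: go to q1, push B → (q1, ba, BXZ)
  read b, top B: go to q2, push ε → (q2, a, XZ)
No transition for (q2, a, top X); M blocks with input a remaining.

stuck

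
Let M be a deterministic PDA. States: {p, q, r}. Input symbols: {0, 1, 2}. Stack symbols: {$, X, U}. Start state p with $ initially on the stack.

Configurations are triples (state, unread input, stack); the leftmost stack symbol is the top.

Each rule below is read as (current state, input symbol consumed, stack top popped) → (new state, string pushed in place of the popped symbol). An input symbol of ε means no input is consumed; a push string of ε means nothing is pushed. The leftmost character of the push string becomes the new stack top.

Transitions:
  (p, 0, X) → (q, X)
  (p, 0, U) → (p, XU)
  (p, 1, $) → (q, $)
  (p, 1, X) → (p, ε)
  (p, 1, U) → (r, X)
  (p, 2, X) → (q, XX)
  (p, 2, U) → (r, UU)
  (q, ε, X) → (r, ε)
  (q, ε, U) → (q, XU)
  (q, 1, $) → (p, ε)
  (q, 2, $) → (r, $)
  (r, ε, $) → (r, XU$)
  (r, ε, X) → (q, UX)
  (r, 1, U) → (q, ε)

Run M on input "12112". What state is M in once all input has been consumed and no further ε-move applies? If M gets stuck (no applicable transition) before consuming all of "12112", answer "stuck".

(p, 12112, $) ⊢ (q, 2112, $) ⊢ (r, 112, $) ⊢ (r, 112, XU$) ⊢ (q, 112, UXU$) ⊢ (q, 112, XUXU$) ⊢ (r, 112, UXU$) ⊢ (q, 12, XU$) ⊢ (r, 12, U$) ⊢ (q, 2, $) ⊢ (r, ε, $) ⊢ (r, ε, XU$) ⊢ (q, ε, UXU$) ⊢ (q, ε, XUXU$) ⊢ (r, ε, UXU$)
All input consumed; M is in state r.

r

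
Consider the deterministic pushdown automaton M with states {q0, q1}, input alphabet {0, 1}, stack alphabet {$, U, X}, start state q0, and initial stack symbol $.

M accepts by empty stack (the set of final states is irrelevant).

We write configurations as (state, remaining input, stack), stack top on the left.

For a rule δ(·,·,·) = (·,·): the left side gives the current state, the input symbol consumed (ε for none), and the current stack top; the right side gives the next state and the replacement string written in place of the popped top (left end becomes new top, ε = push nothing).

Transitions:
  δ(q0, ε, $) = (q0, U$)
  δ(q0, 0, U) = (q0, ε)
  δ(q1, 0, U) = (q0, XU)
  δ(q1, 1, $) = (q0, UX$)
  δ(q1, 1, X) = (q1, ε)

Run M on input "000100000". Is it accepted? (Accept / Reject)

(q0, 000100000, $) ⊢ (q0, 000100000, U$) ⊢ (q0, 00100000, $) ⊢ (q0, 00100000, U$) ⊢ (q0, 0100000, $) ⊢ (q0, 0100000, U$) ⊢ (q0, 100000, $) ⊢ (q0, 100000, U$)
No transition applies at (q0, 100000, U$); input not fully consumed.

Reject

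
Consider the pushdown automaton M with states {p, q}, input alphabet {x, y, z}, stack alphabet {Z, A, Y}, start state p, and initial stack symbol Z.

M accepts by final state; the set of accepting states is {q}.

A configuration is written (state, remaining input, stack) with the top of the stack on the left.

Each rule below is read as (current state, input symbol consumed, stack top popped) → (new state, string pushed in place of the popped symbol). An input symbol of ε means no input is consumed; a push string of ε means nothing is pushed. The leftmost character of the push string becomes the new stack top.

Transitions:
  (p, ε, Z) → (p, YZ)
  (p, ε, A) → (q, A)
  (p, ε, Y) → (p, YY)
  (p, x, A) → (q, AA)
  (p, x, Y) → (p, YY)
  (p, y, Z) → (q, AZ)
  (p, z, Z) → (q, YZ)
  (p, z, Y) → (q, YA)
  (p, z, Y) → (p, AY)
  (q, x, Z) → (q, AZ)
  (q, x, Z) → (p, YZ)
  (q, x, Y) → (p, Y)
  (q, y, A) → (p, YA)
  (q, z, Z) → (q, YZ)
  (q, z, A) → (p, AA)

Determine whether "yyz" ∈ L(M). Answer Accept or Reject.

One accepting computation: (p, yyz, Z) ⊢ (q, yz, AZ) ⊢ (p, z, YAZ) ⊢ (q, ε, YAAZ)
All input consumed and state q ∈ F.

Accept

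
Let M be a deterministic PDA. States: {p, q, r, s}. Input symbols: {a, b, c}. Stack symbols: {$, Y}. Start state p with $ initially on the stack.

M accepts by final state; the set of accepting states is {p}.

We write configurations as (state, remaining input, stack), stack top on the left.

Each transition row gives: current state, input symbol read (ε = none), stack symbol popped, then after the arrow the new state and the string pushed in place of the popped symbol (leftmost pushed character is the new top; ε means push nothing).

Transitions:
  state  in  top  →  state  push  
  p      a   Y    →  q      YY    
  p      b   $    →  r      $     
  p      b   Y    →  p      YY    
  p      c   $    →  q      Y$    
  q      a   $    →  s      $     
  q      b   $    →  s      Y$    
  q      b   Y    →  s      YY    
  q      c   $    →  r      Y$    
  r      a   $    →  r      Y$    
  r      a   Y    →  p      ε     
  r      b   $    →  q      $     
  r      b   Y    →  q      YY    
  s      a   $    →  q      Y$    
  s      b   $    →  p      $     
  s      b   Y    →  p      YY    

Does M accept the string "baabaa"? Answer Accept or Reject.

Accept

(p, baabaa, $)
  read b, top $: go to r, push $ → (r, aabaa, $)
  read a, top $: go to r, push Y$ → (r, abaa, Y$)
  read a, top Y: go to p, push ε → (p, baa, $)
  read b, top $: go to r, push $ → (r, aa, $)
  read a, top $: go to r, push Y$ → (r, a, Y$)
  read a, top Y: go to p, push ε → (p, ε, $)
All input consumed; state p ∈ F.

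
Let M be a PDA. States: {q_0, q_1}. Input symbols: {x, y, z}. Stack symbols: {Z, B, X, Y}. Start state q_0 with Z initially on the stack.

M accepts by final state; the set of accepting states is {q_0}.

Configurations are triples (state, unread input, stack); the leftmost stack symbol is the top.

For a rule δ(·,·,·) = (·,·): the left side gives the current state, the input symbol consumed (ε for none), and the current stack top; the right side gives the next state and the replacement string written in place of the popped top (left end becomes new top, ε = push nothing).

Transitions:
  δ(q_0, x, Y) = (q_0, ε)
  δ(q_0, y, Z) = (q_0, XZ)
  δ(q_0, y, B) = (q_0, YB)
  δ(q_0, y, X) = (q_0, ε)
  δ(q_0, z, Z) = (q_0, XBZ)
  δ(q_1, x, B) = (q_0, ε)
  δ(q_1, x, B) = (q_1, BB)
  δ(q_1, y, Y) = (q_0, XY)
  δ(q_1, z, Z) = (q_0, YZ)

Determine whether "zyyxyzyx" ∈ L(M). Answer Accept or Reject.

Reject

No computation consumes all input and reaches a final state.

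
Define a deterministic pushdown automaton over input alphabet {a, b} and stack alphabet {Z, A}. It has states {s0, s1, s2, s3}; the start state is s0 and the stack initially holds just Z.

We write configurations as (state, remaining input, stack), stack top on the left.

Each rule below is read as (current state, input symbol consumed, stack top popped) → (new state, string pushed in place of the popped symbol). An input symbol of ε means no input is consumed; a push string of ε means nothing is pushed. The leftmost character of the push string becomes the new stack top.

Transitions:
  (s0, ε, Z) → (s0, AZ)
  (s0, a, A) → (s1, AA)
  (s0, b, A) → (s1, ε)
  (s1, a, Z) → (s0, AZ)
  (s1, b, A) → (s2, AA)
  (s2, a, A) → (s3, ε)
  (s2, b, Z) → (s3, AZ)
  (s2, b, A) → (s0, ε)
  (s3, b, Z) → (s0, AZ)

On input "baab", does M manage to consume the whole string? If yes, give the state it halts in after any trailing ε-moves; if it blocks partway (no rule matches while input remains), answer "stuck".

s2

(s0, baab, Z) ⊢ (s0, baab, AZ) ⊢ (s1, aab, Z) ⊢ (s0, ab, AZ) ⊢ (s1, b, AAZ) ⊢ (s2, ε, AAAZ)
All input consumed; M is in state s2.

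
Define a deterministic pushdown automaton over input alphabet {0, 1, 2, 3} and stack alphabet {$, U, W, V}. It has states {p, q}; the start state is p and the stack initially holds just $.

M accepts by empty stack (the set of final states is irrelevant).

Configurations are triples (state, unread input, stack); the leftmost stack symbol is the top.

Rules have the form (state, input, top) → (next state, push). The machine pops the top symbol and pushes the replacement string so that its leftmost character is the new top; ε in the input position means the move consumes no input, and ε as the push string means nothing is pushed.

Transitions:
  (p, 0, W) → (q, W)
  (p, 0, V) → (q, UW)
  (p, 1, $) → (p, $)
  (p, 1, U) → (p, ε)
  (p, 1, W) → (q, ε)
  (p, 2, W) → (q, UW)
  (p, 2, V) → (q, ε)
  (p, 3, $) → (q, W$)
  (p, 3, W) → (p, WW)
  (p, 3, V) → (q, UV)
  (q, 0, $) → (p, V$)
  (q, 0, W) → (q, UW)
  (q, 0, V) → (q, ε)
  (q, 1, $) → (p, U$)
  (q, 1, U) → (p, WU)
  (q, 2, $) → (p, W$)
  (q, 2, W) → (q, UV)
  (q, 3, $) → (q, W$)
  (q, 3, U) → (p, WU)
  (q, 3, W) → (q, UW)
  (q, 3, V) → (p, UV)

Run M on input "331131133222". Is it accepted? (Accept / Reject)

(p, 331131133222, $) ⊢ (q, 31131133222, W$) ⊢ (q, 1131133222, UW$) ⊢ (p, 131133222, WUW$) ⊢ (q, 31133222, UW$) ⊢ (p, 1133222, WUW$) ⊢ (q, 133222, UW$) ⊢ (p, 33222, WUW$) ⊢ (p, 3222, WWUW$) ⊢ (p, 222, WWWUW$) ⊢ (q, 22, UWWWUW$)
No transition applies at (q, 22, UWWWUW$); input not fully consumed.

Reject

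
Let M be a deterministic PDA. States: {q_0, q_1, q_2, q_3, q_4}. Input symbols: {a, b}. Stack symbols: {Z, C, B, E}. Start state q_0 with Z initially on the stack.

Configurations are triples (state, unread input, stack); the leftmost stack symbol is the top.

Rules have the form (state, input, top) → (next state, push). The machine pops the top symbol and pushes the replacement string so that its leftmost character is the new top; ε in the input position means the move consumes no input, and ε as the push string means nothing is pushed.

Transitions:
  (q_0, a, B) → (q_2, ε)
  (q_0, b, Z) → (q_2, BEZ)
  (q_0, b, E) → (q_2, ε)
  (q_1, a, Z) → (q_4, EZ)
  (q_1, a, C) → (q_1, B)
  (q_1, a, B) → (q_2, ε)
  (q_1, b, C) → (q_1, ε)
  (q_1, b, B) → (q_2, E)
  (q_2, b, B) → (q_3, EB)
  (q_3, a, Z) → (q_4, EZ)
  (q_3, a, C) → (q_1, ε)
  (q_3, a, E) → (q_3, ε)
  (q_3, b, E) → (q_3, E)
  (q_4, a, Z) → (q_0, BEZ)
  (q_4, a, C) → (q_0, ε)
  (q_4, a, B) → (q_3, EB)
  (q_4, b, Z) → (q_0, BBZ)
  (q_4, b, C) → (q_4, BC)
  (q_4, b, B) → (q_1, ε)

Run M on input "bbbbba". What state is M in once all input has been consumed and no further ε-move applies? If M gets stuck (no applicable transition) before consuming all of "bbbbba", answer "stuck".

(q_0, bbbbba, Z)
  read b, top Z: go to q_2, push BEZ → (q_2, bbbba, BEZ)
  read b, top B: go to q_3, push EB → (q_3, bbba, EBEZ)
  read b, top E: go to q_3, push E → (q_3, bba, EBEZ)
  read b, top E: go to q_3, push E → (q_3, ba, EBEZ)
  read b, top E: go to q_3, push E → (q_3, a, EBEZ)
  read a, top E: go to q_3, push ε → (q_3, ε, BEZ)
All input consumed; M is in state q_3.

q_3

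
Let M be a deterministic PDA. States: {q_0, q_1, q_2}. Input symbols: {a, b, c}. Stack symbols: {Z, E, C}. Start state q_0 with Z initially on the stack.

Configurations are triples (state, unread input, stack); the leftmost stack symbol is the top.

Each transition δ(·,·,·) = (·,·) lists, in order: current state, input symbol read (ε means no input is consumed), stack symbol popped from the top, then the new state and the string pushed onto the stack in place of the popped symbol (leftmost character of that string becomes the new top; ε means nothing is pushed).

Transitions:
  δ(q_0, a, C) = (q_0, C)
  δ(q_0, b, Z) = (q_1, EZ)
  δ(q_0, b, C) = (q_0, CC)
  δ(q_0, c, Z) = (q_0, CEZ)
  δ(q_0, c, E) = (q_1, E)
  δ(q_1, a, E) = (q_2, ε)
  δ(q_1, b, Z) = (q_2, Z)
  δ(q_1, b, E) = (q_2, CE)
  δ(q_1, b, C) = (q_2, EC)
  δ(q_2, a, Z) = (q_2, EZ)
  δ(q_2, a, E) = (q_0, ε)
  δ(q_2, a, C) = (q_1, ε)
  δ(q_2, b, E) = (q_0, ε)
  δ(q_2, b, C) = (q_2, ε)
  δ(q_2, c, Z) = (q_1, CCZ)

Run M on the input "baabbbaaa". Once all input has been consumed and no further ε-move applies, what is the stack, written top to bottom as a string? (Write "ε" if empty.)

(q_0, baabbbaaa, Z)
  read b, top Z: go to q_1, push EZ → (q_1, aabbbaaa, EZ)
  read a, top E: go to q_2, push ε → (q_2, abbbaaa, Z)
  read a, top Z: go to q_2, push EZ → (q_2, bbbaaa, EZ)
  read b, top E: go to q_0, push ε → (q_0, bbaaa, Z)
  read b, top Z: go to q_1, push EZ → (q_1, baaa, EZ)
  read b, top E: go to q_2, push CE → (q_2, aaa, CEZ)
  read a, top C: go to q_1, push ε → (q_1, aa, EZ)
  read a, top E: go to q_2, push ε → (q_2, a, Z)
  read a, top Z: go to q_2, push EZ → (q_2, ε, EZ)
All input consumed in state q_2 with stack EZ.

EZ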